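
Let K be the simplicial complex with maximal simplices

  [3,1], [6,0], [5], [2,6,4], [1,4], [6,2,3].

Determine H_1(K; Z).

Order the vertices as 0 < 1 < 2 < 3 < 4 < 5 < 6. Listing each simplex with vertices in this order, K has dimension 2 with simplices:

  0-simplices (7): [0], [1], [2], [3], [4], [5], [6]
  1-simplices (8): [0,6], [1,3], [1,4], [2,3], [2,4], [2,6], [3,6], [4,6]
  2-simplices (2): [2,3,6], [2,4,6]

giving chain groups C_0 ≅ Z^7, C_1 ≅ Z^8, C_2 ≅ Z^2.

∂_1: C_1 → C_0 sends each edge [p,q] (with p < q) to q − p.
As a 7×8 matrix over Z this has rank 5, with invariant factors (1,1,1,1,1).

Boundary ∂_2: C_2 → C_1 sends each 2-simplex [p,q,r] to [q,r] − [p,r] + [p,q]. For instance
  ∂[2,3,6] = [3,6] − [2,6] + [2,3],
  ∂[2,4,6] = [4,6] − [2,6] + [2,4].
As a 8×2 matrix over Z this has rank 2, with invariant factors (1,1).

From H_k ≅ ker(∂_k) / im(∂_{k+1}) we obtain:

  H_1: rank ker ∂_1 − rank ∂_2 = (8 − 5) − 2 = 1, and the invariant factors of ∂_2 are all 1, so H_1 ≅ Z.

H_1 ≅ Z.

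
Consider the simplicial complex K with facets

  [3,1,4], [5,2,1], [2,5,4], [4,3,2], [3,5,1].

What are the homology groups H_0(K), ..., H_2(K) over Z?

Take the total order 1 < 2 < 3 < 4 < 5 on the vertex set. Then K (dimension 2) consists of the simplices:

  0-simplices (5): [1], [2], [3], [4], [5]
  1-simplices (10): [1,2], [1,3], [1,4], [1,5], [2,3], [2,4], [2,5], [3,4], [3,5], [4,5]
  2-simplices (5): [1,2,5], [1,3,4], [1,3,5], [2,3,4], [2,4,5]

so the chain groups are C_0 ≅ Z^5, C_1 ≅ Z^10, C_2 ≅ Z^5.

Boundary ∂_1: C_1 → C_0 sends each edge [p,q] (with p < q) to q − p. For instance
  ∂[2,5] = [5] − [2].
This gives a 5×10 integer matrix of rank 4; reducing to Smith normal form yields diagonal entries (1,1,1,1).

The boundary map ∂_2: C_2 → C_1 acts by ∂[p,q,r] = [q,r] − [p,r] + [p,q]. For instance
  ∂[1,2,5] = [2,5] − [1,5] + [1,2],
  ∂[2,4,5] = [4,5] − [2,5] + [2,4].
The 10×5 boundary matrix has rank 5 and Smith normal form diag(1,1,1,1,1).

Now H_k = ker ∂_k / im ∂_{k+1}, so:

  H_0: rank C_0 − rank ∂_1 = 5 − 4 = 1, and the invariant factors of ∂_1 are all 1, so H_0 = Z.
  H_1: rank ker ∂_1 − rank ∂_2 = (10 − 4) − 5 = 1, and the invariant factors of ∂_2 are all 1, so H_1 = Z.
  H_2: rank ker ∂_2 − rank ∂_3 = (5 − 5) − 0 = 0, and there is no ∂_3, so H_2 = 0.

H_0 ≅ Z,  H_1 ≅ Z,  H_2 = 0.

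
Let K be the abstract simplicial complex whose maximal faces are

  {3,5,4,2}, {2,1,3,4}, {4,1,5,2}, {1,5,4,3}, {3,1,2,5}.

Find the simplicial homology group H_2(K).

H_2 = 0.

Take the total order 1 < 2 < 3 < 4 < 5 on the vertex set. Then K (dimension 3) consists of the simplices:

  0-simplices (5): [1], [2], [3], [4], [5]
  1-simplices (10): [1,2], [1,3], [1,4], [1,5], [2,3], [2,4], [2,5], [3,4], [3,5], [4,5]
  2-simplices (10): [1,2,3], [1,2,4], [1,2,5], [1,3,4], [1,3,5], [1,4,5], [2,3,4], [2,3,5], [2,4,5], [3,4,5]
  3-simplices (5): [1,2,3,4], [1,2,3,5], [1,2,4,5], [1,3,4,5], [2,3,4,5]

Hence C_0 ≅ Z^5, C_1 ≅ Z^10, C_2 ≅ Z^10, C_3 ≅ Z^5.

Boundary ∂_1: C_1 → C_0 is given by ∂[p,q] = [q] − [p]. For instance
  ∂[1,5] = [5] − [1].
The 5×10 boundary matrix has rank 4 and Smith normal form diag(1,1,1,1).

∂_2: C_2 → C_1 maps a triangle to the signed sum of its edges. For instance
  ∂[1,2,3] = [2,3] − [1,3] + [1,2],
  ∂[2,4,5] = [4,5] − [2,5] + [2,4].
The resulting 10×10 matrix has rank 6, and its Smith normal form has invariant factors (1,1,1,1,1,1).

Boundary ∂_3: C_3 → C_2 sends each 3-simplex σ to the alternating sum Σ_i (−1)^i (σ with its i-th vertex removed). For instance
  ∂[1,3,4,5] = [3,4,5] − [1,4,5] + [1,3,5] − [1,3,4],
  ∂[1,2,3,5] = [2,3,5] − [1,3,5] + [1,2,5] − [1,2,3].
This gives a 10×5 integer matrix of rank 4; reducing to Smith normal form yields diagonal entries (1,1,1,1).

Reading off H_k = ker ∂_k / im ∂_{k+1}:

  H_2: rank ker ∂_2 − rank ∂_3 = (10 − 6) − 4 = 0, and the invariant factors of ∂_3 are all 1, so H_2 = 0.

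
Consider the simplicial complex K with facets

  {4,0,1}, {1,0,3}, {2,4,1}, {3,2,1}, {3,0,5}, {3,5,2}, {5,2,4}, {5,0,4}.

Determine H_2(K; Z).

We work with the vertex ordering 0 < 1 < 2 < 3 < 4 < 5. The simplices of K, each written with vertices in increasing order, are:

  0-simplices (6): [0], [1], [2], [3], [4], [5]
  1-simplices (12): [0,1], [0,3], [0,4], [0,5], [1,2], [1,3], [1,4], [2,3], [2,4], [2,5], [3,5], [4,5]
  2-simplices (8): [0,1,3], [0,1,4], [0,3,5], [0,4,5], [1,2,3], [1,2,4], [2,3,5], [2,4,5]

Hence C_0 ≅ Z^6, C_1 ≅ Z^12, C_2 ≅ Z^8.

Boundary ∂_1: C_1 → C_0 is given by ∂[p,q] = [q] − [p].
As a 6×12 matrix over Z this has rank 5, with invariant factors (1,1,1,1,1).

Boundary ∂_2: C_2 → C_1 maps a triangle to the signed sum of its edges. For instance
  ∂[2,3,5] = [3,5] − [2,5] + [2,3],
  ∂[1,2,3] = [2,3] − [1,3] + [1,2].
This gives a 12×8 integer matrix of rank 7; reducing to Smith normal form yields diagonal entries (1,1,1,1,1,1,1).

Reading off H_k = ker ∂_k / im ∂_{k+1}:

  H_2: rank ker ∂_2 − rank ∂_3 = (8 − 7) − 0 = 1, and there is no ∂_3, so H_2 ≅ Z.

H_2 ≅ Z.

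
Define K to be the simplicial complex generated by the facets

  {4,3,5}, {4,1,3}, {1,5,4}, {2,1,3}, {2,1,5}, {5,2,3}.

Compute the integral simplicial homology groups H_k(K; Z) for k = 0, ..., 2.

Order the vertices as 1 < 2 < 3 < 4 < 5. Listing each simplex with vertices in this order, K has dimension 2 with simplices:

  0-simplices (5): [1], [2], [3], [4], [5]
  1-simplices (9): [1,2], [1,3], [1,4], [1,5], [2,3], [2,5], [3,4], [3,5], [4,5]
  2-simplices (6): [1,2,3], [1,2,5], [1,3,4], [1,4,5], [2,3,5], [3,4,5]

so the chain groups are C_0 ≅ Z^5, C_1 ≅ Z^9, C_2 ≅ Z^6.

The boundary map ∂_1: C_1 → C_0 sends each edge [p,q] (with p < q) to q − p.
The 5×9 boundary matrix has rank 4 and Smith normal form diag(1,1,1,1).

Boundary ∂_2: C_2 → C_1 sends each 2-simplex [p,q,r] to [q,r] − [p,r] + [p,q]. For instance
  ∂[2,3,5] = [3,5] − [2,5] + [2,3],
  ∂[1,2,5] = [2,5] − [1,5] + [1,2].
The resulting 9×6 matrix has rank 5, and its Smith normal form has invariant factors (1,1,1,1,1).

Now H_k = ker ∂_k / im ∂_{k+1}, so:

  H_0: rank C_0 − rank ∂_1 = 5 − 4 = 1, and the invariant factors of ∂_1 are all 1, so H_0 ≅ Z.
  H_1: rank ker ∂_1 − rank ∂_2 = (9 − 4) − 5 = 0, and the invariant factors of ∂_2 are all 1, so H_1 ≅ 0.
  H_2: rank ker ∂_2 − rank ∂_3 = (6 − 5) − 0 = 1, and there is no ∂_3, so H_2 ≅ Z.

(K is a triangulation of the 2-sphere S^2.)

H_0 = Z,  H_1 = 0,  H_2 = Z.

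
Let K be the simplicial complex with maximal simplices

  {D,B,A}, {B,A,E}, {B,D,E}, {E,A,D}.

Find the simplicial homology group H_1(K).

We work with the vertex ordering A < B < D < E. The simplices of K, each written with vertices in increasing order, are:

  0-simplices (4): A, B, D, E
  1-simplices (6): AB, AD, AE, BD, BE, DE
  2-simplices (4): ABD, ABE, ADE, BDE

giving chain groups C_0 ≅ Z^4, C_1 ≅ Z^6, C_2 ≅ Z^4.

∂_1: C_1 → C_0 is given by ∂[p,q] = [q] − [p].
As a 4×6 matrix over Z this has rank 3, with invariant factors (1,1,1).

∂_2: C_2 → C_1 maps a triangle to the signed sum of its edges. For instance
  ∂ABE = BE − AE + AB,
  ∂ADE = DE − AE + AD.
The resulting 6×4 matrix has rank 3, and its Smith normal form has invariant factors (1,1,1).

From H_k ≅ ker(∂_k) / im(∂_{k+1}) we obtain:

  H_1: rank ker ∂_1 − rank ∂_2 = (6 − 3) − 3 = 0, and the invariant factors of ∂_2 are all 1, so H_1 ≅ 0.

(K is a triangulation of the 2-sphere S^2.)

H_1 = 0.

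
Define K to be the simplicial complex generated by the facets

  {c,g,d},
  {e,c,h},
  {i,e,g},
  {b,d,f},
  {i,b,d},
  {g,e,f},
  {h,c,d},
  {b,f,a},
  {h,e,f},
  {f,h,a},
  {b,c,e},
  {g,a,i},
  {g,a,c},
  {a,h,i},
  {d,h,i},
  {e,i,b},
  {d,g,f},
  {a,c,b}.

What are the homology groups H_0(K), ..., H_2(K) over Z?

K has 9 vertices, 27 edges, 18 triangles.
rank ∂_0 = 0, rank ∂_1 = 8 ⇒ b_0 = 9 − 0 − 8 = 1; all invariant factors of ∂_1 are 1 so no torsion. So H_0 ≅ Z.
rank ∂_1 = 8, rank ∂_2 = 17 ⇒ b_1 = 27 − 8 − 17 = 2; all invariant factors of ∂_2 are 1 so no torsion. So H_1 ≅ Z^2.
rank ∂_2 = 17, rank ∂_3 = 0 ⇒ b_2 = 18 − 17 − 0 = 1. So H_2 ≅ Z.

H_0 = Z,  H_1 = Z^2,  H_2 = Z.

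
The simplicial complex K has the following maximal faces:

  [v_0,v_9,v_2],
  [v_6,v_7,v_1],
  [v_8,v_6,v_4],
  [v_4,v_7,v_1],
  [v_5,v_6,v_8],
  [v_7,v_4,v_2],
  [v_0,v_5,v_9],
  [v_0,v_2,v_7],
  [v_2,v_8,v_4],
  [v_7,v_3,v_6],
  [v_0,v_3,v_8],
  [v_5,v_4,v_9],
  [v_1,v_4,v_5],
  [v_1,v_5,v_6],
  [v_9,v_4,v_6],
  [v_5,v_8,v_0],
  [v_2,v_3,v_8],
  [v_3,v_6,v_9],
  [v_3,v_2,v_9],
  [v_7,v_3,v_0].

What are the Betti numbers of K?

b_0 = 1, b_1 = 1, b_2 = 0.

We work with the vertex ordering v_0 < v_1 < v_2 < v_3 < v_4 < v_5 < v_6 < v_7 < v_8 < v_9. The simplices of K, each written with vertices in increasing order, are:

  0-simplices (10): [v_0], [v_1], [v_2], [v_3], [v_4], [v_5], [v_6], [v_7], [v_8], [v_9]
  1-simplices (30): (30 of them)
  2-simplices (20): (20 of them)

so the chain groups are C_0 ≅ Z^10, C_1 ≅ Z^30, C_2 ≅ Z^20.

The boundary map ∂_1: C_1 → C_0 maps an edge to its endpoints' difference, ∂[p,q] = q − p. For instance
  ∂[v_5,v_8] = [v_8] − [v_5].
The 10×30 boundary matrix has rank 9 and Smith normal form diag(1,1,1,1,1,1,1,1,1).

∂_2: C_2 → C_1 acts by ∂[p,q,r] = [q,r] − [p,r] + [p,q]. For instance
  ∂[v_1,v_6,v_7] = [v_6,v_7] − [v_1,v_7] + [v_1,v_6],
  ∂[v_2,v_3,v_8] = [v_3,v_8] − [v_2,v_8] + [v_2,v_3].
As a 30×20 matrix over Z this has rank 20, with invariant factors (1,1,1,1,1,1,1,1,1,1,1,1,1,1,1,1,1,1,1,2).

Now H_k = ker ∂_k / im ∂_{k+1}, so:

  H_0: rank C_0 − rank ∂_1 = 10 − 9 = 1, and the invariant factors of ∂_1 are all 1, so H_0 ≅ Z.
  H_1: rank ker ∂_1 − rank ∂_2 = (30 − 9) − 20 = 1, and ∂_2 has invariant factor 2 > 1, so H_1 ≅ Z ⊕ Z/2Z.
  H_2: rank ker ∂_2 − rank ∂_3 = (20 − 20) − 0 = 0, and there is no ∂_3, so H_2 ≅ 0.

(K is a triangulation of the Klein bottle.)

Hence the Betti numbers are b_0 = 1, b_1 = 1, b_2 = 0.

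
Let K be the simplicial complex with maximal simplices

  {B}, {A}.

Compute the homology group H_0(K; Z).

H_0 = Z^2.

Take the total order A < B on the vertex set. Then K (dimension 0) consists of the simplices:

  0-simplices (2): A, B

so the chain groups are C_0 ≅ Z^2.

Now H_k = ker ∂_k / im ∂_{k+1}, so:

  H_0: rank C_0 − rank ∂_1 = 2 − 0 = 2, and there is no ∂_1, so H_0 ≅ Z^2.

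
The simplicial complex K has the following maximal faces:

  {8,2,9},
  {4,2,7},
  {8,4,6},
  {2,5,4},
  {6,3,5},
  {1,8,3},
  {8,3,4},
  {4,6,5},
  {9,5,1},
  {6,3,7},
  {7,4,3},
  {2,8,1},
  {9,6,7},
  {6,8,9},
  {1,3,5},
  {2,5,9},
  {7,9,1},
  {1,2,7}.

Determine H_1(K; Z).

Order the vertices as 1 < 2 < 3 < 4 < 5 < 6 < 7 < 8 < 9. Listing each simplex with vertices in this order, K has dimension 2 with simplices:

  0-simplices (9): [1], [2], [3], [4], [5], [6], [7], [8], [9]
  1-simplices (27): (27 of them)
  2-simplices (18): [1,2,7], [1,2,8], [1,3,5], [1,3,8], [1,5,9], [1,7,9], [2,4,5], [2,4,7], [2,5,9], [2,8,9], [3,4,7], [3,4,8], [3,5,6], [3,6,7], [4,5,6], [4,6,8], [6,7,9], [6,8,9]

giving chain groups C_0 ≅ Z^9, C_1 ≅ Z^27, C_2 ≅ Z^18.

Boundary ∂_1: C_1 → C_0 maps an edge to its endpoints' difference, ∂[p,q] = q − p. For instance
  ∂[1,3] = [3] − [1].
As a 9×27 matrix over Z this has rank 8, with invariant factors (1,1,1,1,1,1,1,1).

∂_2: C_2 → C_1 maps a triangle to the signed sum of its edges. For instance
  ∂[3,5,6] = [5,6] − [3,6] + [3,5],
  ∂[1,3,5] = [3,5] − [1,5] + [1,3].
The resulting 27×18 matrix has rank 18, and its Smith normal form has invariant factors (1,1,1,1,1,1,1,1,1,1,1,1,1,1,1,1,1,2).

Now H_k = ker ∂_k / im ∂_{k+1}, so:

  H_1: rank ker ∂_1 − rank ∂_2 = (27 − 8) − 18 = 1, and ∂_2 has invariant factor 2 > 1, so H_1 = Z ⊕ Z_2.

H_1 ≅ Z ⊕ Z_2.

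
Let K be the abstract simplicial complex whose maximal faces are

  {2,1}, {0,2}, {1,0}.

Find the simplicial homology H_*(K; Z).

H_0 ≅ Z,  H_1 ≅ Z.

K has 3 vertices, 3 edges.
rank ∂_0 = 0, rank ∂_1 = 2 ⇒ b_0 = 3 − 0 − 2 = 1; all invariant factors of ∂_1 are 1 so no torsion. So H_0 ≅ Z.
rank ∂_1 = 2, rank ∂_2 = 0 ⇒ b_1 = 3 − 2 − 0 = 1. So H_1 ≅ Z.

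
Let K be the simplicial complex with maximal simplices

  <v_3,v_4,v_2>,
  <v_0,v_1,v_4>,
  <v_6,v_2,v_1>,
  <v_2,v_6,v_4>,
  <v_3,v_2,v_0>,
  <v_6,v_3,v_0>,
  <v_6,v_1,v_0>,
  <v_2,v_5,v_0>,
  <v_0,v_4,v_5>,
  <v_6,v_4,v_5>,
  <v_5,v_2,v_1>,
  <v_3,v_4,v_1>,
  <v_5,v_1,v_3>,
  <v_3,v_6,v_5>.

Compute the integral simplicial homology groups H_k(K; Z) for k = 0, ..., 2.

H_0 = Z,  H_1 = Z^2,  H_2 = Z.

Fix the vertex order v_0 < v_1 < v_2 < v_3 < v_4 < v_5 < v_6 and write every simplex with vertices in increasing order. Then dim K = 2 and the simplices of K are:

  0-simplices (7): [v_0], [v_1], [v_2], [v_3], [v_4], [v_5], [v_6]
  1-simplices (21): (21 of them)
  2-simplices (14): (14 of them)

so the chain groups are C_0 ≅ Z^7, C_1 ≅ Z^21, C_2 ≅ Z^14.

The boundary map ∂_1: C_1 → C_0 maps an edge to its endpoints' difference, ∂[p,q] = q − p. For instance
  ∂[v_3,v_6] = [v_6] − [v_3].
The resulting 7×21 matrix has rank 6, and its Smith normal form has invariant factors (1,1,1,1,1,1).

The boundary map ∂_2: C_2 → C_1 maps a triangle to the signed sum of its edges. For instance
  ∂[v_3,v_5,v_6] = [v_5,v_6] − [v_3,v_6] + [v_3,v_5],
  ∂[v_2,v_4,v_6] = [v_4,v_6] − [v_2,v_6] + [v_2,v_4].
This gives a 21×14 integer matrix of rank 13; reducing to Smith normal form yields diagonal entries (1,1,1,1,1,1,1,1,1,1,1,1,1).

From H_k ≅ ker(∂_k) / im(∂_{k+1}) we obtain:

  H_0: rank C_0 − rank ∂_1 = 7 − 6 = 1, and the invariant factors of ∂_1 are all 1, so H_0 ≅ Z.
  H_1: rank ker ∂_1 − rank ∂_2 = (21 − 6) − 13 = 2, and the invariant factors of ∂_2 are all 1, so H_1 ≅ Z^2.
  H_2: rank ker ∂_2 − rank ∂_3 = (14 − 13) − 0 = 1, and there is no ∂_3, so H_2 ≅ Z.

(K is a triangulation of the torus T^2.)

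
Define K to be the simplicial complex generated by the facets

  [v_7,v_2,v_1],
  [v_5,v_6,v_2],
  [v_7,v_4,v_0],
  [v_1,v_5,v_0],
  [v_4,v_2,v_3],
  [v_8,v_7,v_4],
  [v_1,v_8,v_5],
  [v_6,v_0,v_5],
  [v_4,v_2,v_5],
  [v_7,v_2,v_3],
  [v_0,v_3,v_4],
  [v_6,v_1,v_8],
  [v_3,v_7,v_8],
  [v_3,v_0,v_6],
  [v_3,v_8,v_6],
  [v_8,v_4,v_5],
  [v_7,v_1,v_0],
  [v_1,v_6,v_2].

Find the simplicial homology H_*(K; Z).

Order the vertices as v_0 < v_1 < v_2 < v_3 < v_4 < v_5 < v_6 < v_7 < v_8. Listing each simplex with vertices in this order, K has dimension 2 with simplices:

  0-simplices (9): [v_0], [v_1], [v_2], [v_3], [v_4], [v_5], [v_6], [v_7], [v_8]
  1-simplices (27): (27 of them)
  2-simplices (18): (18 of them)

so the chain groups are C_0 ≅ Z^9, C_1 ≅ Z^27, C_2 ≅ Z^18.

The boundary map ∂_1: C_1 → C_0 sends each edge [p,q] (with p < q) to q − p. For instance
  ∂[v_3,v_7] = [v_7] − [v_3].
As a 9×27 matrix over Z this has rank 8, with invariant factors (1,1,1,1,1,1,1,1).

The boundary map ∂_2: C_2 → C_1 sends each 2-simplex [p,q,r] to [q,r] − [p,r] + [p,q]. For instance
  ∂[v_2,v_3,v_7] = [v_3,v_7] − [v_2,v_7] + [v_2,v_3],
  ∂[v_0,v_1,v_5] = [v_1,v_5] − [v_0,v_5] + [v_0,v_1].
As a 27×18 matrix over Z this has rank 18, with invariant factors (1,1,1,1,1,1,1,1,1,1,1,1,1,1,1,1,1,2).

From H_k ≅ ker(∂_k) / im(∂_{k+1}) we obtain:

  H_0: rank C_0 − rank ∂_1 = 9 − 8 = 1, and the invariant factors of ∂_1 are all 1, so H_0 ≅ Z.
  H_1: rank ker ∂_1 − rank ∂_2 = (27 − 8) − 18 = 1, and ∂_2 has invariant factor 2 > 1, so H_1 ≅ Z ⊕ Z/2.
  H_2: rank ker ∂_2 − rank ∂_3 = (18 − 18) − 0 = 0, and there is no ∂_3, so H_2 ≅ 0.

H_0 ≅ Z,  H_1 ≅ Z ⊕ Z/2,  H_2 = 0.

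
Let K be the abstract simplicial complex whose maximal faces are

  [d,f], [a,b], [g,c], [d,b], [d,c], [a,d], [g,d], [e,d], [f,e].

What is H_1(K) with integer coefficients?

H_1 ≅ Z^3.

Fix the vertex order a < b < c < d < e < f < g and write every simplex with vertices in increasing order. Then dim K = 1 and the simplices of K are:

  0-simplices (7): a, b, c, d, e, f, g
  1-simplices (9): ab, ad, bd, cd, cg, de, df, dg, ef

Hence C_0 ≅ Z^7, C_1 ≅ Z^9.

∂_1: C_1 → C_0 sends each edge [p,q] (with p < q) to q − p.
The resulting 7×9 matrix has rank 6, and its Smith normal form has invariant factors (1,1,1,1,1,1).

Now H_k = ker ∂_k / im ∂_{k+1}, so:

  H_1: rank ker ∂_1 − rank ∂_2 = (9 − 6) − 0 = 3, and there is no ∂_2, so H_1 ≅ Z^3.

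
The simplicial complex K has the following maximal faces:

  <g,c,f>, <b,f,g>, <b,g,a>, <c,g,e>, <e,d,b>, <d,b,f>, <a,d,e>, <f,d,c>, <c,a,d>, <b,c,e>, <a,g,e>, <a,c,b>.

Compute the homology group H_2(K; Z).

Fix the vertex order a < b < c < d < e < f < g and write every simplex with vertices in increasing order. Then dim K = 2 and the simplices of K are:

  0-simplices (7): a, b, c, d, e, f, g
  1-simplices (18): ab, ac, ad, ae, ag, bc, bd, be, bf, bg, cd, ce, cf, cg, de, df, eg, fg
  2-simplices (12): abc, abg, acd, ade, aeg, bce, bde, bdf, bfg, cdf, ceg, cfg

Hence C_0 ≅ Z^7, C_1 ≅ Z^18, C_2 ≅ Z^12.

∂_1: C_1 → C_0 is given by ∂[p,q] = [q] − [p].
As a 7×18 matrix over Z this has rank 6, with invariant factors (1,1,1,1,1,1).

The boundary map ∂_2: C_2 → C_1 sends each 2-simplex [p,q,r] to [q,r] − [p,r] + [p,q]. For instance
  ∂cfg = fg − cg + cf,
  ∂abg = bg − ag + ab.
The resulting 18×12 matrix has rank 12, and its Smith normal form has invariant factors (1,1,1,1,1,1,1,1,1,1,1,2).

Reading off H_k = ker ∂_k / im ∂_{k+1}:

  H_2: rank ker ∂_2 − rank ∂_3 = (12 − 12) − 0 = 0, and there is no ∂_3, so H_2 = 0.

H_2 = 0.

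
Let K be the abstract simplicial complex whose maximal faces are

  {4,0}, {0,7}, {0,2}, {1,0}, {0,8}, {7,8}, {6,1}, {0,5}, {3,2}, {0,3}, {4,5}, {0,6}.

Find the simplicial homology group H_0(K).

H_0 ≅ Z.

We work with the vertex ordering 0 < 1 < 2 < 3 < 4 < 5 < 6 < 7 < 8. The simplices of K, each written with vertices in increasing order, are:

  0-simplices (9): [0], [1], [2], [3], [4], [5], [6], [7], [8]
  1-simplices (12): [0,1], [0,2], [0,3], [0,4], [0,5], [0,6], [0,7], [0,8], [1,6], [2,3], [4,5], [7,8]

giving chain groups C_0 ≅ Z^9, C_1 ≅ Z^12.

Boundary ∂_1: C_1 → C_0 sends each edge [p,q] (with p < q) to q − p.
This gives a 9×12 integer matrix of rank 8; reducing to Smith normal form yields diagonal entries (1,1,1,1,1,1,1,1).

Now H_k = ker ∂_k / im ∂_{k+1}, so:

  H_0: rank C_0 − rank ∂_1 = 9 − 8 = 1, and the invariant factors of ∂_1 are all 1, so H_0 = Z.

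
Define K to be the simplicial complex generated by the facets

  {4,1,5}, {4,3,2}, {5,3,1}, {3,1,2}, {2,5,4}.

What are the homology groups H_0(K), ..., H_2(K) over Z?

Order the vertices as 1 < 2 < 3 < 4 < 5. Listing each simplex with vertices in this order, K has dimension 2 with simplices:

  0-simplices (5): [1], [2], [3], [4], [5]
  1-simplices (10): [1,2], [1,3], [1,4], [1,5], [2,3], [2,4], [2,5], [3,4], [3,5], [4,5]
  2-simplices (5): [1,2,3], [1,3,5], [1,4,5], [2,3,4], [2,4,5]

Hence C_0 ≅ Z^5, C_1 ≅ Z^10, C_2 ≅ Z^5.

The boundary map ∂_1: C_1 → C_0 sends each edge [p,q] (with p < q) to q − p.
The resulting 5×10 matrix has rank 4, and its Smith normal form has invariant factors (1,1,1,1).

The boundary map ∂_2: C_2 → C_1 sends each 2-simplex [p,q,r] to [q,r] − [p,r] + [p,q]. For instance
  ∂[2,3,4] = [3,4] − [2,4] + [2,3],
  ∂[1,3,5] = [3,5] − [1,5] + [1,3].
As a 10×5 matrix over Z this has rank 5, with invariant factors (1,1,1,1,1).

Now H_k = ker ∂_k / im ∂_{k+1}, so:

  H_0: rank C_0 − rank ∂_1 = 5 − 4 = 1, and the invariant factors of ∂_1 are all 1, so H_0 ≅ Z.
  H_1: rank ker ∂_1 − rank ∂_2 = (10 − 4) − 5 = 1, and the invariant factors of ∂_2 are all 1, so H_1 ≅ Z.
  H_2: rank ker ∂_2 − rank ∂_3 = (5 − 5) − 0 = 0, and there is no ∂_3, so H_2 ≅ 0.

As a check, the Euler characteristic is 5 − 10 + 5 = 0, which agrees with 1 − 1 + 0 = 0.

H_0 ≅ Z,  H_1 ≅ Z,  H_2 = 0.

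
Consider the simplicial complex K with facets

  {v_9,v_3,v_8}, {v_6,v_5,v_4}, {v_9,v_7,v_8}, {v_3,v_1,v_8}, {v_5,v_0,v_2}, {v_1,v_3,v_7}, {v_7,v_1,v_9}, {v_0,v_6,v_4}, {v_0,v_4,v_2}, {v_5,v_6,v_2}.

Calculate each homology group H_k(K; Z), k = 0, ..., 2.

H_0 = Z^2,  H_1 = Z^2,  H_2 = 0.

Order the vertices as v_0 < v_1 < v_2 < v_3 < v_4 < v_5 < v_6 < v_7 < v_8 < v_9. Listing each simplex with vertices in this order, K has dimension 2 with simplices:

  0-simplices (10): [v_0], [v_1], [v_2], [v_3], [v_4], [v_5], [v_6], [v_7], [v_8], [v_9]
  1-simplices (20): (20 of them)
  2-simplices (10): [v_0,v_2,v_4], [v_0,v_2,v_5], [v_0,v_4,v_6], [v_1,v_3,v_7], [v_1,v_3,v_8], [v_1,v_7,v_9], [v_2,v_5,v_6], [v_3,v_8,v_9], [v_4,v_5,v_6], [v_7,v_8,v_9]

so the chain groups are C_0 ≅ Z^10, C_1 ≅ Z^20, C_2 ≅ Z^10.

Boundary ∂_1: C_1 → C_0 is given by ∂[p,q] = [q] − [p].
The 10×20 boundary matrix has rank 8 and Smith normal form diag(1,1,1,1,1,1,1,1).

∂_2: C_2 → C_1 sends each 2-simplex [p,q,r] to [q,r] − [p,r] + [p,q]. For instance
  ∂[v_7,v_8,v_9] = [v_8,v_9] − [v_7,v_9] + [v_7,v_8],
  ∂[v_1,v_3,v_7] = [v_3,v_7] − [v_1,v_7] + [v_1,v_3].
This gives a 20×10 integer matrix of rank 10; reducing to Smith normal form yields diagonal entries (1,1,1,1,1,1,1,1,1,1).

Computing H_k = (kernel of ∂_k) / (image of ∂_{k+1}):

  H_0: rank C_0 − rank ∂_1 = 10 − 8 = 2, and the invariant factors of ∂_1 are all 1, so H_0 = Z^2.
  H_1: rank ker ∂_1 − rank ∂_2 = (20 − 8) − 10 = 2, and the invariant factors of ∂_2 are all 1, so H_1 = Z^2.
  H_2: rank ker ∂_2 − rank ∂_3 = (10 − 10) − 0 = 0, and there is no ∂_3, so H_2 = 0.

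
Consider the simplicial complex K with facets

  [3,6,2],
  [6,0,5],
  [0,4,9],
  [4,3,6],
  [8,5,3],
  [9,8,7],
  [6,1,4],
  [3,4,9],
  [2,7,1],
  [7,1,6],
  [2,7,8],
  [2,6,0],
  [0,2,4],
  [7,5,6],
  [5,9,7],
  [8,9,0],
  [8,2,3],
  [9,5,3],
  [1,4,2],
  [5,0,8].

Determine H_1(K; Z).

H_1 ≅ Z × Z/2.

We work with the vertex ordering 0 < 1 < 2 < 3 < 4 < 5 < 6 < 7 < 8 < 9. The simplices of K, each written with vertices in increasing order, are:

  0-simplices (10): [0], [1], [2], [3], [4], [5], [6], [7], [8], [9]
  1-simplices (30): (30 of them)
  2-simplices (20): (20 of them)

so the chain groups are C_0 ≅ Z^10, C_1 ≅ Z^30, C_2 ≅ Z^20.

Boundary ∂_1: C_1 → C_0 sends each edge [p,q] (with p < q) to q − p. For instance
  ∂[3,6] = [6] − [3].
This gives a 10×30 integer matrix of rank 9; reducing to Smith normal form yields diagonal entries (1,1,1,1,1,1,1,1,1).

∂_2: C_2 → C_1 sends each 2-simplex [p,q,r] to [q,r] − [p,r] + [p,q]. For instance
  ∂[2,7,8] = [7,8] − [2,8] + [2,7],
  ∂[3,5,8] = [5,8] − [3,8] + [3,5].
As a 30×20 matrix over Z this has rank 20, with invariant factors (1,1,1,1,1,1,1,1,1,1,1,1,1,1,1,1,1,1,1,2).

Computing H_k = (kernel of ∂_k) / (image of ∂_{k+1}):

  H_1: rank ker ∂_1 − rank ∂_2 = (30 − 9) − 20 = 1, and ∂_2 has invariant factor 2 > 1, so H_1 ≅ Z × Z/2.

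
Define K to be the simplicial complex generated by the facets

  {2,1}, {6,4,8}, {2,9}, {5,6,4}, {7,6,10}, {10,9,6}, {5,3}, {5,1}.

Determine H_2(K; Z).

H_2 ≅ 0.

Order the vertices as 1 < 2 < 3 < 4 < 5 < 6 < 7 < 8 < 9 < 10. Listing each simplex with vertices in this order, K has dimension 2 with simplices:

  0-simplices (10): [1], [2], [3], [4], [5], [6], [7], [8], [9], [10]
  1-simplices (14): [1,2], [1,5], [2,9], [3,5], [4,5], [4,6], [4,8], [5,6], [6,7], [6,8], [6,9], [6,10], [7,10], [9,10]
  2-simplices (4): [4,5,6], [4,6,8], [6,7,10], [6,9,10]

so the chain groups are C_0 ≅ Z^10, C_1 ≅ Z^14, C_2 ≅ Z^4.

Boundary ∂_1: C_1 → C_0 maps an edge to its endpoints' difference, ∂[p,q] = q − p.
The resulting 10×14 matrix has rank 9, and its Smith normal form has invariant factors (1,1,1,1,1,1,1,1,1).

The boundary map ∂_2: C_2 → C_1 sends each 2-simplex [p,q,r] to [q,r] − [p,r] + [p,q]. For instance
  ∂[4,6,8] = [6,8] − [4,8] + [4,6],
  ∂[6,7,10] = [7,10] − [6,10] + [6,7].
The resulting 14×4 matrix has rank 4, and its Smith normal form has invariant factors (1,1,1,1).

From H_k ≅ ker(∂_k) / im(∂_{k+1}) we obtain:

  H_2: rank ker ∂_2 − rank ∂_3 = (4 − 4) − 0 = 0, and there is no ∂_3, so H_2 = 0.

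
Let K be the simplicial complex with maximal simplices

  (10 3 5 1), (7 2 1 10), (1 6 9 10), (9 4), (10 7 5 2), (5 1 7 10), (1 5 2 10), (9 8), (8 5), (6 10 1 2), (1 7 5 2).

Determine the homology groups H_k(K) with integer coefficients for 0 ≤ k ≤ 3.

H_0 = Z,  H_1 = Z,  H_2 = 0,  H_3 = Z.

K has 10 vertices, 22 edges, 19 triangles, 8 3-simplices.
rank ∂_0 = 0, rank ∂_1 = 9 ⇒ b_0 = 10 − 0 − 9 = 1; all invariant factors of ∂_1 are 1 so no torsion. So H_0 = Z.
rank ∂_1 = 9, rank ∂_2 = 12 ⇒ b_1 = 22 − 9 − 12 = 1; all invariant factors of ∂_2 are 1 so no torsion. So H_1 = Z.
rank ∂_2 = 12, rank ∂_3 = 7 ⇒ b_2 = 19 − 12 − 7 = 0; all invariant factors of ∂_3 are 1 so no torsion. So H_2 = 0.
rank ∂_3 = 7, rank ∂_4 = 0 ⇒ b_3 = 8 − 7 − 0 = 1. So H_3 = Z.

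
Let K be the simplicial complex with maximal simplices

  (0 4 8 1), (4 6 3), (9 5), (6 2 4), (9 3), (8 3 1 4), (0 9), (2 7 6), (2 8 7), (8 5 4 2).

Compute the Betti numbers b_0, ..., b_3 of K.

We work with the vertex ordering 0 < 1 < 2 < 3 < 4 < 5 < 6 < 7 < 8 < 9. The simplices of K, each written with vertices in increasing order, are:

  0-simplices (10): [0], [1], [2], [3], [4], [5], [6], [7], [8], [9]
  1-simplices (23): [0,1], [0,4], [0,8], [0,9], [1,3], [1,4], [1,8], [2,4], [2,5], [2,6], [2,7], [2,8], [3,4], [3,6], [3,8], [3,9], [4,5], [4,6], [4,8], [5,8], [5,9], [6,7], [7,8]
  2-simplices (15): [0,1,4], [0,1,8], [0,4,8], [1,3,4], [1,3,8], [1,4,8], [2,4,5], [2,4,6], [2,4,8], [2,5,8], [2,6,7], [2,7,8], [3,4,6], [3,4,8], [4,5,8]
  3-simplices (3): [0,1,4,8], [1,3,4,8], [2,4,5,8]

so the chain groups are C_0 ≅ Z^10, C_1 ≅ Z^23, C_2 ≅ Z^15, C_3 ≅ Z^3.

∂_1: C_1 → C_0 maps an edge to its endpoints' difference, ∂[p,q] = q − p. For instance
  ∂[0,4] = [4] − [0].
The 10×23 boundary matrix has rank 9 and Smith normal form diag(1,1,1,1,1,1,1,1,1).

The boundary map ∂_2: C_2 → C_1 sends each 2-simplex [p,q,r] to [q,r] − [p,r] + [p,q]. For instance
  ∂[2,4,8] = [4,8] − [2,8] + [2,4],
  ∂[0,1,8] = [1,8] − [0,8] + [0,1].
This gives a 23×15 integer matrix of rank 12; reducing to Smith normal form yields diagonal entries (1,1,1,1,1,1,1,1,1,1,1,1).

∂_3: C_3 → C_2 sends each 3-simplex σ to the alternating sum Σ_i (−1)^i (σ with its i-th vertex removed). For instance
  ∂[1,3,4,8] = [3,4,8] − [1,4,8] + [1,3,8] − [1,3,4],
  ∂[0,1,4,8] = [1,4,8] − [0,4,8] + [0,1,8] − [0,1,4].
This gives a 15×3 integer matrix of rank 3; reducing to Smith normal form yields diagonal entries (1,1,1).

Now H_k = ker ∂_k / im ∂_{k+1}, so:

  H_0: rank C_0 − rank ∂_1 = 10 − 9 = 1, and the invariant factors of ∂_1 are all 1, so H_0 ≅ Z.
  H_1: rank ker ∂_1 − rank ∂_2 = (23 − 9) − 12 = 2, and the invariant factors of ∂_2 are all 1, so H_1 ≅ Z^2.
  H_2: rank ker ∂_2 − rank ∂_3 = (15 − 12) − 3 = 0, and the invariant factors of ∂_3 are all 1, so H_2 ≅ 0.
  H_3: rank ker ∂_3 − rank ∂_4 = (3 − 3) − 0 = 0, and there is no ∂_4, so H_3 ≅ 0.

Hence the Betti numbers are b_0 = 1, b_1 = 2, b_2 = 0, b_3 = 0.

b_0 = 1, b_1 = 2, b_2 = 0, b_3 = 0.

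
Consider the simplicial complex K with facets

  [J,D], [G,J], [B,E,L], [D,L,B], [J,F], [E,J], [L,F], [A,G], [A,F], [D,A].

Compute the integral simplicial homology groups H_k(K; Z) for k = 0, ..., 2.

K has 8 vertices, 13 edges, 2 triangles.
rank ∂_0 = 0, rank ∂_1 = 7 ⇒ b_0 = 8 − 0 − 7 = 1; all invariant factors of ∂_1 are 1 so no torsion. So H_0 = Z.
rank ∂_1 = 7, rank ∂_2 = 2 ⇒ b_1 = 13 − 7 − 2 = 4; all invariant factors of ∂_2 are 1 so no torsion. So H_1 = Z^4.
rank ∂_2 = 2, rank ∂_3 = 0 ⇒ b_2 = 2 − 2 − 0 = 0. So H_2 = 0.

H_0 = Z,  H_1 = Z^4,  H_2 = 0.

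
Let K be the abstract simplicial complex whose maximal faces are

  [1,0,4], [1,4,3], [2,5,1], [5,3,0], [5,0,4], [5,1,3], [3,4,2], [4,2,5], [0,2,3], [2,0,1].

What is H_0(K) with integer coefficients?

H_0 = Z.

We work with the vertex ordering 0 < 1 < 2 < 3 < 4 < 5. The simplices of K, each written with vertices in increasing order, are:

  0-simplices (6): [0], [1], [2], [3], [4], [5]
  1-simplices (15): [0,1], [0,2], [0,3], [0,4], [0,5], [1,2], [1,3], [1,4], [1,5], [2,3], [2,4], [2,5], [3,4], [3,5], [4,5]
  2-simplices (10): [0,1,2], [0,1,4], [0,2,3], [0,3,5], [0,4,5], [1,2,5], [1,3,4], [1,3,5], [2,3,4], [2,4,5]

so the chain groups are C_0 ≅ Z^6, C_1 ≅ Z^15, C_2 ≅ Z^10.

The boundary map ∂_1: C_1 → C_0 sends each edge [p,q] (with p < q) to q − p. For instance
  ∂[3,5] = [5] − [3].
The resulting 6×15 matrix has rank 5, and its Smith normal form has invariant factors (1,1,1,1,1).

The boundary map ∂_2: C_2 → C_1 maps a triangle to the signed sum of its edges. For instance
  ∂[2,4,5] = [4,5] − [2,5] + [2,4],
  ∂[0,4,5] = [4,5] − [0,5] + [0,4].
This gives a 15×10 integer matrix of rank 10; reducing to Smith normal form yields diagonal entries (1,1,1,1,1,1,1,1,1,2).

From H_k ≅ ker(∂_k) / im(∂_{k+1}) we obtain:

  H_0: rank C_0 − rank ∂_1 = 6 − 5 = 1, and the invariant factors of ∂_1 are all 1, so H_0 ≅ Z.

(K is a triangulation of the real projective plane RP^2.)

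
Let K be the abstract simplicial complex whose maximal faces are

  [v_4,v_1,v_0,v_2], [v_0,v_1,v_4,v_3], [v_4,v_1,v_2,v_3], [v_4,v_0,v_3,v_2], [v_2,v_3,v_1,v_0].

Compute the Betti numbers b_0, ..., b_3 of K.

K has 5 vertices, 10 edges, 10 triangles, 5 3-simplices.
rank ∂_0 = 0, rank ∂_1 = 4 ⇒ b_0 = 5 − 0 − 4 = 1; all invariant factors of ∂_1 are 1 so no torsion. So H_0 = Z.
rank ∂_1 = 4, rank ∂_2 = 6 ⇒ b_1 = 10 − 4 − 6 = 0; all invariant factors of ∂_2 are 1 so no torsion. So H_1 = 0.
rank ∂_2 = 6, rank ∂_3 = 4 ⇒ b_2 = 10 − 6 − 4 = 0; all invariant factors of ∂_3 are 1 so no torsion. So H_2 = 0.
rank ∂_3 = 4, rank ∂_4 = 0 ⇒ b_3 = 5 − 4 − 0 = 1. So H_3 = Z.

b_0 = 1, b_1 = 0, b_2 = 0, b_3 = 1.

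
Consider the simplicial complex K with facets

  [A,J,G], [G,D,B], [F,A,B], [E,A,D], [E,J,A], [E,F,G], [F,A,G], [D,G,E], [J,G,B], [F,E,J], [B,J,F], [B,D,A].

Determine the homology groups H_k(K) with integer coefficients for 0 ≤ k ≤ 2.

H_0 = Z,  H_1 = Z/2Z,  H_2 = 0.

K has 7 vertices, 18 edges, 12 triangles.
rank ∂_0 = 0, rank ∂_1 = 6 ⇒ b_0 = 7 − 0 − 6 = 1; all invariant factors of ∂_1 are 1 so no torsion. So H_0 = Z.
rank ∂_1 = 6, rank ∂_2 = 12 ⇒ b_1 = 18 − 6 − 12 = 0; ∂_2 has invariant factor(s) [2] giving torsion. So H_1 = Z/2Z.
rank ∂_2 = 12, rank ∂_3 = 0 ⇒ b_2 = 12 − 12 − 0 = 0. So H_2 = 0.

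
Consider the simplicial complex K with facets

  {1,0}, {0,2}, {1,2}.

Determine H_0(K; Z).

We work with the vertex ordering 0 < 1 < 2. The simplices of K, each written with vertices in increasing order, are:

  0-simplices (3): [0], [1], [2]
  1-simplices (3): [0,1], [0,2], [1,2]

giving chain groups C_0 ≅ Z^3, C_1 ≅ Z^3.

Boundary ∂_1: C_1 → C_0 sends each edge [p,q] (with p < q) to q − p. For instance
  ∂[1,2] = [2] − [1].
The resulting 3×3 matrix has rank 2, and its Smith normal form has invariant factors (1,1).

Now H_k = ker ∂_k / im ∂_{k+1}, so:

  H_0: rank C_0 − rank ∂_1 = 3 − 2 = 1, and the invariant factors of ∂_1 are all 1, so H_0 = Z.

H_0 = Z.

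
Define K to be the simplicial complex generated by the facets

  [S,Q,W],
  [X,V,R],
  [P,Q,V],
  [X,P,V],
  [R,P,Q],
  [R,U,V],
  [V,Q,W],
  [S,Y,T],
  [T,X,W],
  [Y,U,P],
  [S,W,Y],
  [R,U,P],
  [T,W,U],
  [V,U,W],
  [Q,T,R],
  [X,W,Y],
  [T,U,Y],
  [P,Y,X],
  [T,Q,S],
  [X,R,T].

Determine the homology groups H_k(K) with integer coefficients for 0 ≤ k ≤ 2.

Fix the vertex order P < Q < R < S < T < U < V < W < X < Y and write every simplex with vertices in increasing order. Then dim K = 2 and the simplices of K are:

  0-simplices (10): P, Q, R, S, T, U, V, W, X, Y
  1-simplices (30): PQ, PR, PU, PV, PX, PY, QR, QS, QT, QV, QW, RT, RU, RV, RX, ST, SW, SY, TU, TW, TX, TY, UV, UW, UY, VW, VX, WX, WY, XY
  2-simplices (20): PQR, PQV, PRU, PUY, PVX, PXY, QRT, QST, QSW, QVW, RTX, RUV, RVX, STY, SWY, TUW, TUY, TWX, UVW, WXY

giving chain groups C_0 ≅ Z^10, C_1 ≅ Z^30, C_2 ≅ Z^20.

∂_1: C_1 → C_0 maps an edge to its endpoints' difference, ∂[p,q] = q − p. For instance
  ∂RU = U − R.
This gives a 10×30 integer matrix of rank 9; reducing to Smith normal form yields diagonal entries (1,1,1,1,1,1,1,1,1).

∂_2: C_2 → C_1 acts by ∂[p,q,r] = [q,r] − [p,r] + [p,q]. For instance
  ∂QRT = RT − QT + QR,
  ∂PQR = QR − PR + PQ.
As a 30×20 matrix over Z this has rank 20, with invariant factors (1,1,1,1,1,1,1,1,1,1,1,1,1,1,1,1,1,1,1,2).

From H_k ≅ ker(∂_k) / im(∂_{k+1}) we obtain:

  H_0: rank C_0 − rank ∂_1 = 10 − 9 = 1, and the invariant factors of ∂_1 are all 1, so H_0 = Z.
  H_1: rank ker ∂_1 − rank ∂_2 = (30 − 9) − 20 = 1, and ∂_2 has invariant factor 2 > 1, so H_1 = Z ⊕ Z/2Z.
  H_2: rank ker ∂_2 − rank ∂_3 = (20 − 20) − 0 = 0, and there is no ∂_3, so H_2 = 0.

H_0 ≅ Z,  H_1 ≅ Z ⊕ Z/2Z,  H_2 = 0.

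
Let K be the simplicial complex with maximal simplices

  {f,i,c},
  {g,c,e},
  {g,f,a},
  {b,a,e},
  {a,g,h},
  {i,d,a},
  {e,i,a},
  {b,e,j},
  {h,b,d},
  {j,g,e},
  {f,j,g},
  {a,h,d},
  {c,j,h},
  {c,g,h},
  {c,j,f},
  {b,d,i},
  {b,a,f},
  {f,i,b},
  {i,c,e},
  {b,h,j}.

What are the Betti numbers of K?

Fix the vertex order a < b < c < d < e < f < g < h < i < j and write every simplex with vertices in increasing order. Then dim K = 2 and the simplices of K are:

  0-simplices (10): a, b, c, d, e, f, g, h, i, j
  1-simplices (30): ab, ad, ae, af, ag, ah, ai, bd, be, bf, bh, bi, bj, ce, cf, cg, ch, ci, cj, dh, di, eg, ei, ej, fg, fi, fj, gh, gj, hj
  2-simplices (20): abe, abf, adh, adi, aei, afg, agh, bdh, bdi, bej, bfi, bhj, ceg, cei, cfi, cfj, cgh, chj, egj, fgj

giving chain groups C_0 ≅ Z^10, C_1 ≅ Z^30, C_2 ≅ Z^20.

The boundary map ∂_1: C_1 → C_0 is given by ∂[p,q] = [q] − [p]. For instance
  ∂ce = e − c.
The resulting 10×30 matrix has rank 9, and its Smith normal form has invariant factors (1,1,1,1,1,1,1,1,1).

The boundary map ∂_2: C_2 → C_1 sends each 2-simplex [p,q,r] to [q,r] − [p,r] + [p,q]. For instance
  ∂abf = bf − af + ab,
  ∂ceg = eg − cg + ce.
As a 30×20 matrix over Z this has rank 20, with invariant factors (1,1,1,1,1,1,1,1,1,1,1,1,1,1,1,1,1,1,1,2).

From H_k ≅ ker(∂_k) / im(∂_{k+1}) we obtain:

  H_0: rank C_0 − rank ∂_1 = 10 − 9 = 1, and the invariant factors of ∂_1 are all 1, so H_0 = Z.
  H_1: rank ker ∂_1 − rank ∂_2 = (30 − 9) − 20 = 1, and ∂_2 has invariant factor 2 > 1, so H_1 = Z ⊕ Z/2.
  H_2: rank ker ∂_2 − rank ∂_3 = (20 − 20) − 0 = 0, and there is no ∂_3, so H_2 = 0.

Hence the Betti numbers are b_0 = 1, b_1 = 1, b_2 = 0.

b_0 = 1, b_1 = 1, b_2 = 0.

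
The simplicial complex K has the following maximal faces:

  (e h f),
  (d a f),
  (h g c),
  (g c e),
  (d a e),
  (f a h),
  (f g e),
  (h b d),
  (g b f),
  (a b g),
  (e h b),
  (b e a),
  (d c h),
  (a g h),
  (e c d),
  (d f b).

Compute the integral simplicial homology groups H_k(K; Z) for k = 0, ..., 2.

We work with the vertex ordering a < b < c < d < e < f < g < h. The simplices of K, each written with vertices in increasing order, are:

  0-simplices (8): a, b, c, d, e, f, g, h
  1-simplices (24): ab, ad, ae, af, ag, ah, bd, be, bf, bg, bh, cd, ce, cg, ch, de, df, dh, ef, eg, eh, fg, fh, gh
  2-simplices (16): abe, abg, ade, adf, afh, agh, bdf, bdh, beh, bfg, cde, cdh, ceg, cgh, efg, efh

giving chain groups C_0 ≅ Z^8, C_1 ≅ Z^24, C_2 ≅ Z^16.

Boundary ∂_1: C_1 → C_0 is given by ∂[p,q] = [q] − [p].
The 8×24 boundary matrix has rank 7 and Smith normal form diag(1,1,1,1,1,1,1).

∂_2: C_2 → C_1 maps a triangle to the signed sum of its edges. For instance
  ∂abg = bg − ag + ab,
  ∂efh = fh − eh + ef.
The resulting 24×16 matrix has rank 15, and its Smith normal form has invariant factors (1,1,1,1,1,1,1,1,1,1,1,1,1,1,1).

From H_k ≅ ker(∂_k) / im(∂_{k+1}) we obtain:

  H_0: rank C_0 − rank ∂_1 = 8 − 7 = 1, and the invariant factors of ∂_1 are all 1, so H_0 = Z.
  H_1: rank ker ∂_1 − rank ∂_2 = (24 − 7) − 15 = 2, and the invariant factors of ∂_2 are all 1, so H_1 = Z^2.
  H_2: rank ker ∂_2 − rank ∂_3 = (16 − 15) − 0 = 1, and there is no ∂_3, so H_2 = Z.

H_0 ≅ Z,  H_1 ≅ Z^2,  H_2 ≅ Z.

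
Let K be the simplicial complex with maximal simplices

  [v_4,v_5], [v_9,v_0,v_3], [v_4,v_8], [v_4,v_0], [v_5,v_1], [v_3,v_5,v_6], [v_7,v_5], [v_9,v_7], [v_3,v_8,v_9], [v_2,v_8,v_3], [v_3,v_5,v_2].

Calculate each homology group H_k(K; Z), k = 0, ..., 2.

We work with the vertex ordering v_0 < v_1 < v_2 < v_3 < v_4 < v_5 < v_6 < v_7 < v_8 < v_9. The simplices of K, each written with vertices in increasing order, are:

  0-simplices (10): [v_0], [v_1], [v_2], [v_3], [v_4], [v_5], [v_6], [v_7], [v_8], [v_9]
  1-simplices (17): (17 of them)
  2-simplices (5): [v_0,v_3,v_9], [v_2,v_3,v_5], [v_2,v_3,v_8], [v_3,v_5,v_6], [v_3,v_8,v_9]

giving chain groups C_0 ≅ Z^10, C_1 ≅ Z^17, C_2 ≅ Z^5.

Boundary ∂_1: C_1 → C_0 sends each edge [p,q] (with p < q) to q − p.
As a 10×17 matrix over Z this has rank 9, with invariant factors (1,1,1,1,1,1,1,1,1).

∂_2: C_2 → C_1 sends each 2-simplex [p,q,r] to [q,r] − [p,r] + [p,q]. For instance
  ∂[v_2,v_3,v_8] = [v_3,v_8] − [v_2,v_8] + [v_2,v_3],
  ∂[v_2,v_3,v_5] = [v_3,v_5] − [v_2,v_5] + [v_2,v_3].
The resulting 17×5 matrix has rank 5, and its Smith normal form has invariant factors (1,1,1,1,1).

From H_k ≅ ker(∂_k) / im(∂_{k+1}) we obtain:

  H_0: rank C_0 − rank ∂_1 = 10 − 9 = 1, and the invariant factors of ∂_1 are all 1, so H_0 = Z.
  H_1: rank ker ∂_1 − rank ∂_2 = (17 − 9) − 5 = 3, and the invariant factors of ∂_2 are all 1, so H_1 = Z^3.
  H_2: rank ker ∂_2 − rank ∂_3 = (5 − 5) − 0 = 0, and there is no ∂_3, so H_2 = 0.

As a check, the Euler characteristic is 10 − 17 + 5 = -2, which agrees with 1 − 3 + 0 = -2.

H_0 = Z,  H_1 = Z^3,  H_2 = 0.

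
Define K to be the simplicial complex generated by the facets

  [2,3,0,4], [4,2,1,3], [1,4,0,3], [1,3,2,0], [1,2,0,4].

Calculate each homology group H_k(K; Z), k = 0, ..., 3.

H_0 ≅ Z,  H_1 = 0,  H_2 = 0,  H_3 ≅ Z.

We work with the vertex ordering 0 < 1 < 2 < 3 < 4. The simplices of K, each written with vertices in increasing order, are:

  0-simplices (5): [0], [1], [2], [3], [4]
  1-simplices (10): [0,1], [0,2], [0,3], [0,4], [1,2], [1,3], [1,4], [2,3], [2,4], [3,4]
  2-simplices (10): [0,1,2], [0,1,3], [0,1,4], [0,2,3], [0,2,4], [0,3,4], [1,2,3], [1,2,4], [1,3,4], [2,3,4]
  3-simplices (5): [0,1,2,3], [0,1,2,4], [0,1,3,4], [0,2,3,4], [1,2,3,4]

Hence C_0 ≅ Z^5, C_1 ≅ Z^10, C_2 ≅ Z^10, C_3 ≅ Z^5.

The boundary map ∂_1: C_1 → C_0 sends each edge [p,q] (with p < q) to q − p.
This gives a 5×10 integer matrix of rank 4; reducing to Smith normal form yields diagonal entries (1,1,1,1).

Boundary ∂_2: C_2 → C_1 acts by ∂[p,q,r] = [q,r] − [p,r] + [p,q]. For instance
  ∂[0,1,4] = [1,4] − [0,4] + [0,1],
  ∂[0,2,3] = [2,3] − [0,3] + [0,2].
The 10×10 boundary matrix has rank 6 and Smith normal form diag(1,1,1,1,1,1).

Boundary ∂_3: C_3 → C_2 sends each 3-simplex σ to the alternating sum Σ_i (−1)^i (σ with its i-th vertex removed). For instance
  ∂[0,1,2,3] = [1,2,3] − [0,2,3] + [0,1,3] − [0,1,2],
  ∂[0,1,3,4] = [1,3,4] − [0,3,4] + [0,1,4] − [0,1,3].
The 10×5 boundary matrix has rank 4 and Smith normal form diag(1,1,1,1).

Now H_k = ker ∂_k / im ∂_{k+1}, so:

  H_0: rank C_0 − rank ∂_1 = 5 − 4 = 1, and the invariant factors of ∂_1 are all 1, so H_0 ≅ Z.
  H_1: rank ker ∂_1 − rank ∂_2 = (10 − 4) − 6 = 0, and the invariant factors of ∂_2 are all 1, so H_1 ≅ 0.
  H_2: rank ker ∂_2 − rank ∂_3 = (10 − 6) − 4 = 0, and the invariant factors of ∂_3 are all 1, so H_2 ≅ 0.
  H_3: rank ker ∂_3 − rank ∂_4 = (5 − 4) − 0 = 1, and there is no ∂_4, so H_3 ≅ Z.

(K is a triangulation of the 3-sphere S^3.)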